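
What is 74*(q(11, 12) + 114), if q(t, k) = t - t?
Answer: 8436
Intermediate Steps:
q(t, k) = 0
74*(q(11, 12) + 114) = 74*(0 + 114) = 74*114 = 8436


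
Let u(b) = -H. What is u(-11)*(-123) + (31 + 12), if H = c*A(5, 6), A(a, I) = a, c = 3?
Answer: 1888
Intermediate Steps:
H = 15 (H = 3*5 = 15)
u(b) = -15 (u(b) = -1*15 = -15)
u(-11)*(-123) + (31 + 12) = -15*(-123) + (31 + 12) = 1845 + 43 = 1888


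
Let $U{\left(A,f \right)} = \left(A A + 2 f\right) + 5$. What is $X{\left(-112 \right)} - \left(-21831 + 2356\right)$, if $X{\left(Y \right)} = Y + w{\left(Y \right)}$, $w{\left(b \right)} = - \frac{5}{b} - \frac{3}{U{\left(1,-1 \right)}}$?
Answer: $\frac{2168577}{112} \approx 19362.0$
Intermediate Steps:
$U{\left(A,f \right)} = 5 + A^{2} + 2 f$ ($U{\left(A,f \right)} = \left(A^{2} + 2 f\right) + 5 = 5 + A^{2} + 2 f$)
$w{\left(b \right)} = - \frac{3}{4} - \frac{5}{b}$ ($w{\left(b \right)} = - \frac{5}{b} - \frac{3}{5 + 1^{2} + 2 \left(-1\right)} = - \frac{5}{b} - \frac{3}{5 + 1 - 2} = - \frac{5}{b} - \frac{3}{4} = - \frac{3}{4} - \frac{5}{b}$)
$X{\left(Y \right)} = - \frac{3}{4} + Y - \frac{5}{Y}$ ($X{\left(Y \right)} = Y - \left(\frac{3}{4} + \frac{5}{Y}\right) = - \frac{3}{4} + Y - \frac{5}{Y}$)
$X{\left(-112 \right)} - \left(-21831 + 2356\right) = \left(- \frac{3}{4} - 112 - \frac{5}{-112}\right) - \left(-21831 + 2356\right) = \left(- \frac{3}{4} - 112 - - \frac{5}{112}\right) - -19475 = \left(- \frac{3}{4} - 112 + \frac{5}{112}\right) + 19475 = - \frac{12623}{112} + 19475 = \frac{2168577}{112}$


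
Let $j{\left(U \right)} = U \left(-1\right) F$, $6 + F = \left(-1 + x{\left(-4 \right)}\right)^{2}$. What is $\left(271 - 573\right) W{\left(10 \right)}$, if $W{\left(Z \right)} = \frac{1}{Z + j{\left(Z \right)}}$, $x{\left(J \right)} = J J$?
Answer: $\frac{151}{1090} \approx 0.13853$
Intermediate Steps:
$x{\left(J \right)} = J^{2}$
$F = 219$ ($F = -6 + \left(-1 + \left(-4\right)^{2}\right)^{2} = -6 + \left(-1 + 16\right)^{2} = -6 + 15^{2} = -6 + 225 = 219$)
$j{\left(U \right)} = - 219 U$ ($j{\left(U \right)} = U \left(-1\right) 219 = - U 219 = - 219 U$)
$W{\left(Z \right)} = - \frac{1}{218 Z}$ ($W{\left(Z \right)} = \frac{1}{Z - 219 Z} = \frac{1}{\left(-218\right) Z} = - \frac{1}{218 Z}$)
$\left(271 - 573\right) W{\left(10 \right)} = \left(271 - 573\right) \left(- \frac{1}{218 \cdot 10}\right) = - 302 \left(\left(- \frac{1}{218}\right) \frac{1}{10}\right) = \left(-302\right) \left(- \frac{1}{2180}\right) = \frac{151}{1090}$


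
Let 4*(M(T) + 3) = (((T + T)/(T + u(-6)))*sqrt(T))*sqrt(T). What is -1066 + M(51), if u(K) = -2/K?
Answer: -321449/308 ≈ -1043.7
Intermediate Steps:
M(T) = -3 + T**2/(2*(1/3 + T)) (M(T) = -3 + ((((T + T)/(T - 2/(-6)))*sqrt(T))*sqrt(T))/4 = -3 + ((((2*T)/(T - 2*(-1/6)))*sqrt(T))*sqrt(T))/4 = -3 + ((((2*T)/(T + 1/3))*sqrt(T))*sqrt(T))/4 = -3 + ((((2*T)/(1/3 + T))*sqrt(T))*sqrt(T))/4 = -3 + (((2*T/(1/3 + T))*sqrt(T))*sqrt(T))/4 = -3 + ((2*T**(3/2)/(1/3 + T))*sqrt(T))/4 = -3 + (2*T**2/(1/3 + T))/4 = -3 + T**2/(2*(1/3 + T)))
-1066 + M(51) = -1066 + 3*(-2 + 51**2 - 6*51)/(2*(1 + 3*51)) = -1066 + 3*(-2 + 2601 - 306)/(2*(1 + 153)) = -1066 + (3/2)*2293/154 = -1066 + (3/2)*(1/154)*2293 = -1066 + 6879/308 = -321449/308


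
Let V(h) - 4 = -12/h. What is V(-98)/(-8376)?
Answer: -101/205212 ≈ -0.00049217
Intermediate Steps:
V(h) = 4 - 12/h
V(-98)/(-8376) = (4 - 12/(-98))/(-8376) = (4 - 12*(-1/98))*(-1/8376) = (4 + 6/49)*(-1/8376) = (202/49)*(-1/8376) = -101/205212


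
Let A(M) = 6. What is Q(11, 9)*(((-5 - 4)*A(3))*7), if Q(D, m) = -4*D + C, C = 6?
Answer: 14364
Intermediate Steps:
Q(D, m) = 6 - 4*D (Q(D, m) = -4*D + 6 = 6 - 4*D)
Q(11, 9)*(((-5 - 4)*A(3))*7) = (6 - 4*11)*(((-5 - 4)*6)*7) = (6 - 44)*(-9*6*7) = -(-2052)*7 = -38*(-378) = 14364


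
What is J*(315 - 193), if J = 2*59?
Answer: 14396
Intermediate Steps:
J = 118
J*(315 - 193) = 118*(315 - 193) = 118*122 = 14396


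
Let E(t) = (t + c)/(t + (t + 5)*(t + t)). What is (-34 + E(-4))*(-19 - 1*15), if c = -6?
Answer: 3383/3 ≈ 1127.7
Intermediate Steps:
E(t) = (-6 + t)/(t + 2*t*(5 + t)) (E(t) = (t - 6)/(t + (t + 5)*(t + t)) = (-6 + t)/(t + (5 + t)*(2*t)) = (-6 + t)/(t + 2*t*(5 + t)))
(-34 + E(-4))*(-19 - 1*15) = (-34 + (-6 - 4)/((-4)*(11 + 2*(-4))))*(-19 - 1*15) = (-34 - 1/4*(-10)/(11 - 8))*(-19 - 15) = (-34 - 1/4*(-10)/3)*(-34) = (-34 - 1/4*1/3*(-10))*(-34) = (-34 + 5/6)*(-34) = -199/6*(-34) = 3383/3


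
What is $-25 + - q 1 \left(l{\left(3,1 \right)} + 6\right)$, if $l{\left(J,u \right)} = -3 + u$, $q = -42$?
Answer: $143$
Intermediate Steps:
$-25 + - q 1 \left(l{\left(3,1 \right)} + 6\right) = -25 + \left(-1\right) \left(-42\right) 1 \left(\left(-3 + 1\right) + 6\right) = -25 + 42 \cdot 1 \left(-2 + 6\right) = -25 + 42 \cdot 1 \cdot 4 = -25 + 42 \cdot 4 = -25 + 168 = 143$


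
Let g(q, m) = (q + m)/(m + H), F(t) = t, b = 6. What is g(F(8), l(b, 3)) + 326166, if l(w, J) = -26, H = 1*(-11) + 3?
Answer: 5544831/17 ≈ 3.2617e+5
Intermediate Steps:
H = -8 (H = -11 + 3 = -8)
g(q, m) = (m + q)/(-8 + m) (g(q, m) = (q + m)/(m - 8) = (m + q)/(-8 + m))
g(F(8), l(b, 3)) + 326166 = (-26 + 8)/(-8 - 26) + 326166 = -18/(-34) + 326166 = -1/34*(-18) + 326166 = 9/17 + 326166 = 5544831/17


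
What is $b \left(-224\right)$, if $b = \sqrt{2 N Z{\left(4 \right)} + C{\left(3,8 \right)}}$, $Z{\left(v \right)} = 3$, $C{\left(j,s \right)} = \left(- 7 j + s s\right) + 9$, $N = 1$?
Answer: $- 224 \sqrt{58} \approx -1705.9$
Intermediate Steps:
$C{\left(j,s \right)} = 9 + s^{2} - 7 j$ ($C{\left(j,s \right)} = \left(- 7 j + s^{2}\right) + 9 = \left(s^{2} - 7 j\right) + 9 = 9 + s^{2} - 7 j$)
$b = \sqrt{58}$ ($b = \sqrt{2 \cdot 1 \cdot 3 + \left(9 + 8^{2} - 21\right)} = \sqrt{2 \cdot 3 + \left(9 + 64 - 21\right)} = \sqrt{6 + 52} = \sqrt{58} \approx 7.6158$)
$b \left(-224\right) = \sqrt{58} \left(-224\right) = - 224 \sqrt{58}$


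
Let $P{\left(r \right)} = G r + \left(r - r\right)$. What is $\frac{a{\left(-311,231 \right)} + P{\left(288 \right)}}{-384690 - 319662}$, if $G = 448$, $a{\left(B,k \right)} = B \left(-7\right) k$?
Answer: $- \frac{210637}{234784} \approx -0.89715$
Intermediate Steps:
$a{\left(B,k \right)} = - 7 B k$
$P{\left(r \right)} = 448 r$ ($P{\left(r \right)} = 448 r + \left(r - r\right) = 448 r + 0 = 448 r$)
$\frac{a{\left(-311,231 \right)} + P{\left(288 \right)}}{-384690 - 319662} = \frac{\left(-7\right) \left(-311\right) 231 + 448 \cdot 288}{-384690 - 319662} = \frac{502887 + 129024}{-704352} = 631911 \left(- \frac{1}{704352}\right) = - \frac{210637}{234784}$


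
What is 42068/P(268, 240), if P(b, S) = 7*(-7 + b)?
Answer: 42068/1827 ≈ 23.026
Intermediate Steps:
P(b, S) = -49 + 7*b
42068/P(268, 240) = 42068/(-49 + 7*268) = 42068/(-49 + 1876) = 42068/1827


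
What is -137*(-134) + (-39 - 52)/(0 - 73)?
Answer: 1340225/73 ≈ 18359.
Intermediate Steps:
-137*(-134) + (-39 - 52)/(0 - 73) = 18358 - 91/(-73) = 18358 - 91*(-1/73) = 18358 + 91/73 = 1340225/73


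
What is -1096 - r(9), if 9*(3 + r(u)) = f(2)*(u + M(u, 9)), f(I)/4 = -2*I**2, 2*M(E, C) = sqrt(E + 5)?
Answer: -1061 + 16*sqrt(14)/9 ≈ -1054.3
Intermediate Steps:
M(E, C) = sqrt(5 + E)/2 (M(E, C) = sqrt(E + 5)/2 = sqrt(5 + E)/2)
f(I) = -8*I**2 (f(I) = 4*(-2*I**2) = -8*I**2)
r(u) = -3 - 32*u/9 - 16*sqrt(5 + u)/9 (r(u) = -3 + ((-8*2**2)*(u + sqrt(5 + u)/2))/9 = -3 + ((-8*4)*(u + sqrt(5 + u)/2))/9 = -3 + (-32*(u + sqrt(5 + u)/2))/9 = -3 + (-32*u - 16*sqrt(5 + u))/9 = -3 + (-32*u/9 - 16*sqrt(5 + u)/9) = -3 - 32*u/9 - 16*sqrt(5 + u)/9)
-1096 - r(9) = -1096 - (-3 - 32/9*9 - 16*sqrt(5 + 9)/9) = -1096 - (-3 - 32 - 16*sqrt(14)/9) = -1096 - (-35 - 16*sqrt(14)/9) = -1096 + (35 + 16*sqrt(14)/9) = -1061 + 16*sqrt(14)/9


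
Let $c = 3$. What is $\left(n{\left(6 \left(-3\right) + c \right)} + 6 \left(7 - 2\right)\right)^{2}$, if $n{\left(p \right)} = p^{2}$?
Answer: $65025$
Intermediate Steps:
$\left(n{\left(6 \left(-3\right) + c \right)} + 6 \left(7 - 2\right)\right)^{2} = \left(\left(6 \left(-3\right) + 3\right)^{2} + 6 \left(7 - 2\right)\right)^{2} = \left(\left(-18 + 3\right)^{2} + 6 \cdot 5\right)^{2} = \left(\left(-15\right)^{2} + 30\right)^{2} = \left(225 + 30\right)^{2} = 255^{2} = 65025$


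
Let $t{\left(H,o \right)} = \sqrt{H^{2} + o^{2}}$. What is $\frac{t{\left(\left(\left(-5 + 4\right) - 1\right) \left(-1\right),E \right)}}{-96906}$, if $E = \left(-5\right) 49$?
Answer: $- \frac{\sqrt{60029}}{96906} \approx -0.0025283$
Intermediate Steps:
$E = -245$
$\frac{t{\left(\left(\left(-5 + 4\right) - 1\right) \left(-1\right),E \right)}}{-96906} = \frac{\sqrt{\left(\left(\left(-5 + 4\right) - 1\right) \left(-1\right)\right)^{2} + \left(-245\right)^{2}}}{-96906} = \sqrt{\left(\left(-1 - 1\right) \left(-1\right)\right)^{2} + 60025} \left(- \frac{1}{96906}\right) = \sqrt{\left(\left(-2\right) \left(-1\right)\right)^{2} + 60025} \left(- \frac{1}{96906}\right) = \sqrt{2^{2} + 60025} \left(- \frac{1}{96906}\right) = \sqrt{4 + 60025} \left(- \frac{1}{96906}\right) = \sqrt{60029} \left(- \frac{1}{96906}\right) = - \frac{\sqrt{60029}}{96906}$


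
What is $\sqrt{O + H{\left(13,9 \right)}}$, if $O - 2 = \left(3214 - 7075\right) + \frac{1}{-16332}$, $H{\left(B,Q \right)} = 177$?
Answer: $\frac{65 i \sqrt{58113339}}{8166} \approx 60.68 i$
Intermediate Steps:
$O = - \frac{63025189}{16332}$ ($O = 2 + \left(\left(3214 - 7075\right) + \frac{1}{-16332}\right) = 2 - \frac{63057853}{16332} = - \frac{63025189}{16332} \approx -3859.0$)
$\sqrt{O + H{\left(13,9 \right)}} = \sqrt{- \frac{63025189}{16332} + 177} = \sqrt{- \frac{60134425}{16332}} = \frac{65 i \sqrt{58113339}}{8166}$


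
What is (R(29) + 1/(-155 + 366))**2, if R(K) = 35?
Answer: 54552996/44521 ≈ 1225.3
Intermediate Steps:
(R(29) + 1/(-155 + 366))**2 = (35 + 1/(-155 + 366))**2 = (35 + 1/211)**2 = (7386/211)**2 = 54552996/44521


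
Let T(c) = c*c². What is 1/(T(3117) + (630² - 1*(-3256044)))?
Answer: 1/30287455557 ≈ 3.3017e-11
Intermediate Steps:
T(c) = c³
1/(T(3117) + (630² - 1*(-3256044))) = 1/(3117³ + (630² - 1*(-3256044))) = 1/(30283802613 + (396900 + 3256044)) = 1/(30283802613 + 3652944) = 1/30287455557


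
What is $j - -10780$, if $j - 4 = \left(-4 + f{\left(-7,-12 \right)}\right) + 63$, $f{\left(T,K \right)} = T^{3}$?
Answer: $10500$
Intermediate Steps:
$j = -280$ ($j = 4 + \left(\left(-4 + \left(-7\right)^{3}\right) + 63\right) = 4 + \left(\left(-4 - 343\right) + 63\right) = 4 + \left(-347 + 63\right) = 4 - 284 = -280$)
$j - -10780 = -280 - -10780 = -280 + 10780 = 10500$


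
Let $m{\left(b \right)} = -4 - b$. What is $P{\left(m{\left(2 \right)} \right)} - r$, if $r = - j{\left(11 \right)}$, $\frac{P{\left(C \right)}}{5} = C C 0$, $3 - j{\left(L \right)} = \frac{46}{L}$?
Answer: $- \frac{13}{11} \approx -1.1818$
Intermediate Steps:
$j{\left(L \right)} = 3 - \frac{46}{L}$
$P{\left(C \right)} = 0$ ($P{\left(C \right)} = 5 C C 0 = 5 C^{2} \cdot 0 = 5 \cdot 0 = 0$)
$r = \frac{13}{11}$ ($r = - (3 - \frac{46}{11}) = \left(-1\right) \left(- \frac{13}{11}\right) = \frac{13}{11} \approx 1.1818$)
$P{\left(m{\left(2 \right)} \right)} - r = 0 - \frac{13}{11} = - \frac{13}{11}$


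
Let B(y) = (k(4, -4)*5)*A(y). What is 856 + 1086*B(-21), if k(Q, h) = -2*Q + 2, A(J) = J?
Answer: 685036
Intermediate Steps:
k(Q, h) = 2 - 2*Q
B(y) = -30*y (B(y) = ((2 - 2*4)*5)*y = ((2 - 8)*5)*y = (-6*5)*y = -30*y)
856 + 1086*B(-21) = 856 + 1086*(-30*(-21)) = 856 + 1086*630 = 856 + 684180 = 685036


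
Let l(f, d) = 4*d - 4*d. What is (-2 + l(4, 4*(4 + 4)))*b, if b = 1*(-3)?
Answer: 6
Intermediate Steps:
b = -3
l(f, d) = 0
(-2 + l(4, 4*(4 + 4)))*b = (-2 + 0)*(-3) = -2*(-3) = 6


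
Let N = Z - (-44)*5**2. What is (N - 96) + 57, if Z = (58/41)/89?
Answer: 3871647/3649 ≈ 1061.0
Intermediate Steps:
Z = 58/3649 (Z = (58*(1/41))*(1/89) = (58/41)*(1/89) = 58/3649 ≈ 0.015895)
N = 4013958/3649 (N = 58/3649 - (-44)*5**2 = 58/3649 - (-44)*25 = 58/3649 - 11*(-100) = 58/3649 + 1100 = 4013958/3649 ≈ 1100.0)
(N - 96) + 57 = (4013958/3649 - 96) + 57 = 3663654/3649 + 57 = 3871647/3649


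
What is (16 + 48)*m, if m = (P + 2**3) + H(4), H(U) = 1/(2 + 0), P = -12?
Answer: -224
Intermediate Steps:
H(U) = 1/2
m = -7/2 (m = (-12 + 2**3) + 1/2 = (-12 + 8) + 1/2 = -4 + 1/2 = -7/2 ≈ -3.5000)
(16 + 48)*m = (16 + 48)*(-7/2) = 64*(-7/2) = -224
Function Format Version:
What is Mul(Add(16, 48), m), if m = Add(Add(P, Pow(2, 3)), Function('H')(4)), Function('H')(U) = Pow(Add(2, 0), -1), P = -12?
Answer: -224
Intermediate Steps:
Function('H')(U) = Rational(1, 2) (Function('H')(U) = Pow(2, -1) = Rational(1, 2))
m = Rational(-7, 2) (m = Add(Add(-12, Pow(2, 3)), Rational(1, 2)) = Add(Add(-12, 8), Rational(1, 2)) = Add(-4, Rational(1, 2)) = Rational(-7, 2) ≈ -3.5000)
Mul(Add(16, 48), m) = Mul(Add(16, 48), Rational(-7, 2)) = Mul(64, Rational(-7, 2)) = -224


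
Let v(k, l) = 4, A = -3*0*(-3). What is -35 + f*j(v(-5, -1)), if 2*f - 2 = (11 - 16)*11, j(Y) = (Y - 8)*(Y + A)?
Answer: 389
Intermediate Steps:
A = 0 (A = 0*(-3) = 0)
j(Y) = Y*(-8 + Y) (j(Y) = (Y - 8)*(Y + 0) = (-8 + Y)*Y = Y*(-8 + Y))
f = -53/2 (f = 1 + ((11 - 16)*11)/2 = 1 + (-5*11)/2 = 1 + (½)*(-55) = 1 - 55/2 = -53/2 ≈ -26.500)
-35 + f*j(v(-5, -1)) = -35 - 106*(-8 + 4) = -35 - 106*(-4) = -35 - 53/2*(-16) = -35 + 424 = 389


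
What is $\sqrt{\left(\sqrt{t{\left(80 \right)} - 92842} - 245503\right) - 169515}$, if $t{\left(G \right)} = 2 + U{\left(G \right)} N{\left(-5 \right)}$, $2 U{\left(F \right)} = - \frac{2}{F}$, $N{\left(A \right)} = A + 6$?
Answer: $\frac{\sqrt{-41501800 + 5 i \sqrt{37136005}}}{10} \approx 0.23649 + 644.22 i$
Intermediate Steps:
$N{\left(A \right)} = 6 + A$
$U{\left(F \right)} = - \frac{1}{F}$ ($U{\left(F \right)} = \frac{\left(-2\right) \frac{1}{F}}{2} = - \frac{1}{F}$)
$t{\left(G \right)} = 2 - \frac{1}{G}$ ($t{\left(G \right)} = 2 + - \frac{1}{G} \left(6 - 5\right) = 2 + - \frac{1}{G} 1 = 2 - \frac{1}{G}$)
$\sqrt{\left(\sqrt{t{\left(80 \right)} - 92842} - 245503\right) - 169515} = \sqrt{\left(\sqrt{\left(2 - \frac{1}{80}\right) - 92842} - 245503\right) - 169515} = \sqrt{\left(\sqrt{\frac{159}{80} - 92842} - 245503\right) - 169515} = \sqrt{\left(\sqrt{- \frac{7427201}{80}} - 245503\right) - 169515} = \sqrt{\left(\frac{i \sqrt{37136005}}{20} - 245503\right) - 169515} = \sqrt{\left(-245503 + \frac{i \sqrt{37136005}}{20}\right) - 169515} = \sqrt{-415018 + \frac{i \sqrt{37136005}}{20}}$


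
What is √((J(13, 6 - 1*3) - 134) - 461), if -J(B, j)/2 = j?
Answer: I*√601 ≈ 24.515*I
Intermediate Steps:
J(B, j) = -2*j
√((J(13, 6 - 1*3) - 134) - 461) = √((-2*(6 - 1*3) - 134) - 461) = √((-2*(6 - 3) - 134) - 461) = √((-2*3 - 134) - 461) = √((-6 - 134) - 461) = √(-140 - 461) = √(-601) = I*√601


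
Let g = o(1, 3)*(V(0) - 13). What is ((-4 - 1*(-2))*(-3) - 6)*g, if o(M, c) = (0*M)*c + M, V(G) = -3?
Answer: 0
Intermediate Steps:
o(M, c) = M (o(M, c) = 0*c + M = 0 + M = M)
g = -16 (g = 1*(-3 - 13) = 1*(-16) = -16)
((-4 - 1*(-2))*(-3) - 6)*g = ((-4 - 1*(-2))*(-3) - 6)*(-16) = ((-4 + 2)*(-3) - 6)*(-16) = (-2*(-3) - 6)*(-16) = (6 - 6)*(-16) = 0*(-16) = 0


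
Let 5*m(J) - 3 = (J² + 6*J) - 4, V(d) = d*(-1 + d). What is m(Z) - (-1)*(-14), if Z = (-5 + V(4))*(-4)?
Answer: 109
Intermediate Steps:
Z = -28 (Z = (-5 + 4*(-1 + 4))*(-4) = (-5 + 4*3)*(-4) = (-5 + 12)*(-4) = 7*(-4) = -28)
m(J) = -⅕ + J²/5 + 6*J/5 (m(J) = ⅗ + ((J² + 6*J) - 4)/5 = ⅗ + (-4 + J² + 6*J)/5 = ⅗ + (-⅘ + J²/5 + 6*J/5) = -⅕ + J²/5 + 6*J/5)
m(Z) - (-1)*(-14) = (-⅕ + (⅕)*(-28)² + (6/5)*(-28)) - (-1)*(-14) = (-⅕ + (⅕)*784 - 168/5) - 1*14 = (-⅕ + 784/5 - 168/5) - 14 = 123 - 14 = 109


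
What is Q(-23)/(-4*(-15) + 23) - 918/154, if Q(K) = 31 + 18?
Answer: -34324/6391 ≈ -5.3707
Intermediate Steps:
Q(K) = 49
Q(-23)/(-4*(-15) + 23) - 918/154 = 49/(-4*(-15) + 23) - 918/154 = 49/(60 + 23) - 918*1/154 = 49/83 - 459/77 = -34324/6391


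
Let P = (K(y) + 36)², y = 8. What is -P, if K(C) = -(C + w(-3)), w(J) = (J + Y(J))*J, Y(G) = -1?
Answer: -256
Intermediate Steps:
w(J) = J*(-1 + J) (w(J) = (J - 1)*J = (-1 + J)*J = J*(-1 + J))
K(C) = -12 - C (K(C) = -(C - 3*(-1 - 3)) = -(C - 3*(-4)) = -(C + 12) = -(12 + C) = -12 - C)
P = 256 (P = ((-12 - 1*8) + 36)² = ((-12 - 8) + 36)² = (-20 + 36)² = 16² = 256)
-P = -1*256 = -256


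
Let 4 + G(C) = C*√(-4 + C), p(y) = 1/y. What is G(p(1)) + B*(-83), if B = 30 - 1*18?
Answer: -1000 + I*√3 ≈ -1000.0 + 1.732*I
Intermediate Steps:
B = 12 (B = 30 - 18 = 12)
G(C) = -4 + C*√(-4 + C)
G(p(1)) + B*(-83) = (-4 + √(-4 + 1/1)/1) + 12*(-83) = (-4 + 1*√(-4 + 1)) - 996 = (-4 + 1*√(-3)) - 996 = (-4 + 1*(I*√3)) - 996 = (-4 + I*√3) - 996 = -1000 + I*√3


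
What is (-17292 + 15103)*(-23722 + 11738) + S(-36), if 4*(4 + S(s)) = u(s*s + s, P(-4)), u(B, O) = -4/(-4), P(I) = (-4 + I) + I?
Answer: 104931889/4 ≈ 2.6233e+7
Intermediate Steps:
P(I) = -4 + 2*I
u(B, O) = 1 (u(B, O) = -4*(-¼) = 1)
S(s) = -15/4 (S(s) = -4 + (¼)*1 = -4 + ¼ = -15/4)
(-17292 + 15103)*(-23722 + 11738) + S(-36) = (-17292 + 15103)*(-23722 + 11738) - 15/4 = -2189*(-11984) - 15/4 = 26232976 - 15/4 = 104931889/4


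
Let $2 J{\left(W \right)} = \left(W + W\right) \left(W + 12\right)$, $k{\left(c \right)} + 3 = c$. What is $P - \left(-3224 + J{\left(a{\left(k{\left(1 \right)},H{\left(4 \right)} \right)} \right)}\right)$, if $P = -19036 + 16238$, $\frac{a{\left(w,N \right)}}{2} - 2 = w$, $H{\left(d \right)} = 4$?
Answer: $426$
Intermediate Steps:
$k{\left(c \right)} = -3 + c$
$a{\left(w,N \right)} = 4 + 2 w$
$J{\left(W \right)} = W \left(12 + W\right)$ ($J{\left(W \right)} = \frac{\left(W + W\right) \left(W + 12\right)}{2} = \frac{2 W \left(12 + W\right)}{2} = W \left(12 + W\right)$)
$P = -2798$
$P - \left(-3224 + J{\left(a{\left(k{\left(1 \right)},H{\left(4 \right)} \right)} \right)}\right) = -2798 + \left(3224 - \left(4 + 2 \left(-3 + 1\right)\right) \left(12 + \left(4 + 2 \left(-3 + 1\right)\right)\right)\right) = -2798 + \left(3224 - \left(4 + 2 \left(-2\right)\right) \left(12 + \left(4 + 2 \left(-2\right)\right)\right)\right) = -2798 + \left(3224 - \left(4 - 4\right) \left(12 + \left(4 - 4\right)\right)\right) = -2798 + \left(3224 - 0 \left(12 + 0\right)\right) = -2798 + \left(3224 - 0 \cdot 12\right) = -2798 + \left(3224 - 0\right) = -2798 + \left(3224 + 0\right) = -2798 + 3224 = 426$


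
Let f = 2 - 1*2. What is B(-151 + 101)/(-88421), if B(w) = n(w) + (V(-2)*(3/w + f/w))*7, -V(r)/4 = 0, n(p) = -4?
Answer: 4/88421 ≈ 4.5238e-5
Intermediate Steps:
f = 0 (f = 2 - 2 = 0)
V(r) = 0 (V(r) = -4*0 = 0)
B(w) = -4 (B(w) = -4 + (0*(3/w + 0/w))*7 = -4 + (0*(3/w + 0))*7 = -4 + (0*(3/w))*7 = -4 + 0*7 = -4 + 0 = -4)
B(-151 + 101)/(-88421) = -4/(-88421) = -4*(-1/88421) = 4/88421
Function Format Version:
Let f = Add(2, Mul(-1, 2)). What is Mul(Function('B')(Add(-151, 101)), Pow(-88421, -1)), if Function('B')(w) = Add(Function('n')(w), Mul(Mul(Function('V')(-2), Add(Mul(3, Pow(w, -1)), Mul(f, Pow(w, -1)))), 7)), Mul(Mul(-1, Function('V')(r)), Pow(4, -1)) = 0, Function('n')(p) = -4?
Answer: Rational(4, 88421) ≈ 4.5238e-5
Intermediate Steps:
f = 0 (f = Add(2, -2) = 0)
Function('V')(r) = 0 (Function('V')(r) = Mul(-4, 0) = 0)
Function('B')(w) = -4 (Function('B')(w) = Add(-4, Mul(Mul(0, Add(Mul(3, Pow(w, -1)), Mul(0, Pow(w, -1)))), 7)) = Add(-4, Mul(Mul(0, Add(Mul(3, Pow(w, -1)), 0)), 7)) = Add(-4, Mul(Mul(0, Mul(3, Pow(w, -1))), 7)) = Add(-4, Mul(0, 7)) = Add(-4, 0) = -4)
Mul(Function('B')(Add(-151, 101)), Pow(-88421, -1)) = Mul(-4, Pow(-88421, -1)) = Mul(-4, Rational(-1, 88421)) = Rational(4, 88421)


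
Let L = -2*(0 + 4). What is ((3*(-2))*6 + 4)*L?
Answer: 256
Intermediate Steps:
L = -8 (L = -2*4 = -8)
((3*(-2))*6 + 4)*L = ((3*(-2))*6 + 4)*(-8) = (-6*6 + 4)*(-8) = (-36 + 4)*(-8) = -32*(-8) = 256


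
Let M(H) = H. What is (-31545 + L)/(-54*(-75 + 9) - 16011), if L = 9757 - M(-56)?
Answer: 7244/4149 ≈ 1.7460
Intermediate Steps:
L = 9813 (L = 9757 - 1*(-56) = 9757 + 56 = 9813)
(-31545 + L)/(-54*(-75 + 9) - 16011) = (-31545 + 9813)/(-54*(-75 + 9) - 16011) = -21732/(-54*(-66) - 16011) = -21732/(3564 - 16011) = -21732/(-12447) = -21732*(-1/12447) = 7244/4149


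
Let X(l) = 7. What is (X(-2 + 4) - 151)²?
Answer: 20736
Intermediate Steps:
(X(-2 + 4) - 151)² = (7 - 151)² = (-144)² = 20736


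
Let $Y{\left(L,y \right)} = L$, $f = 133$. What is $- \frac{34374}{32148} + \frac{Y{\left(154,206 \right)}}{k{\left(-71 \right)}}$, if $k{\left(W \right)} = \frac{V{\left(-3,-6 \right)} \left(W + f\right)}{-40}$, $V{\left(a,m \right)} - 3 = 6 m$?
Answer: $\frac{322481}{166098} \approx 1.9415$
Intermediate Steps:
$V{\left(a,m \right)} = 3 + 6 m$
$k{\left(W \right)} = \frac{4389}{40} + \frac{33 W}{40}$ ($k{\left(W \right)} = \frac{\left(3 + 6 \left(-6\right)\right) \left(W + 133\right)}{-40} = \left(3 - 36\right) \left(133 + W\right) \left(- \frac{1}{40}\right) = - 33 \left(133 + W\right) \left(- \frac{1}{40}\right) = \left(-4389 - 33 W\right) \left(- \frac{1}{40}\right) = \frac{4389}{40} + \frac{33 W}{40}$)
$- \frac{34374}{32148} + \frac{Y{\left(154,206 \right)}}{k{\left(-71 \right)}} = - \frac{34374}{32148} + \frac{154}{\frac{4389}{40} + \frac{33}{40} \left(-71\right)} = \left(-34374\right) \frac{1}{32148} + \frac{154}{\frac{4389}{40} - \frac{2343}{40}} = - \frac{5729}{5358} + \frac{154}{\frac{1023}{20}} = - \frac{5729}{5358} + 154 \cdot \frac{20}{1023} = - \frac{5729}{5358} + \frac{280}{93} = \frac{322481}{166098}$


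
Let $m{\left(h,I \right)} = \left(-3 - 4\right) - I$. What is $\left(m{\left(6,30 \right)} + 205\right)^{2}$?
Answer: $28224$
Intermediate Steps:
$m{\left(h,I \right)} = -7 - I$
$\left(m{\left(6,30 \right)} + 205\right)^{2} = \left(\left(-7 - 30\right) + 205\right)^{2} = \left(-37 + 205\right)^{2} = 168^{2} = 28224$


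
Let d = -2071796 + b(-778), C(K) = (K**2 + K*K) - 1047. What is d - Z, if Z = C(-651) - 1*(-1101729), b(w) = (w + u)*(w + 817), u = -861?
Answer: -4084001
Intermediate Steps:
C(K) = -1047 + 2*K**2 (C(K) = (K**2 + K**2) - 1047 = 2*K**2 - 1047 = -1047 + 2*K**2)
b(w) = (-861 + w)*(817 + w) (b(w) = (w - 861)*(w + 817) = (-861 + w)*(817 + w))
Z = 1948284 (Z = (-1047 + 2*(-651)**2) - 1*(-1101729) = (-1047 + 2*423801) + 1101729 = (-1047 + 847602) + 1101729 = 846555 + 1101729 = 1948284)
d = -2135717 (d = -2071796 + (-703437 + (-778)**2 - 44*(-778)) = -2071796 + (-703437 + 605284 + 34232) = -2071796 - 63921 = -2135717)
d - Z = -2135717 - 1*1948284 = -2135717 - 1948284 = -4084001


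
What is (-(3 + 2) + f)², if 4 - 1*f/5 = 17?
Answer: 4900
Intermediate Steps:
f = -65 (f = 20 - 5*17 = 20 - 85 = -65)
(-(3 + 2) + f)² = (-(3 + 2) - 65)² = (-1*5 - 65)² = (-5 - 65)² = (-70)² = 4900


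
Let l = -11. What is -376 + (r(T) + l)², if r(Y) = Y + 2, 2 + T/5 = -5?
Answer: 1560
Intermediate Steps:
T = -35 (T = -10 + 5*(-5) = -10 - 25 = -35)
r(Y) = 2 + Y
-376 + (r(T) + l)² = -376 + ((2 - 35) - 11)² = -376 + (-33 - 11)² = -376 + (-44)² = -376 + 1936 = 1560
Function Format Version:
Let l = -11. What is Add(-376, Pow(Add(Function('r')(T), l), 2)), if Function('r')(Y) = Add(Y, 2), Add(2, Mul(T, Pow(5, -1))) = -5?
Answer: 1560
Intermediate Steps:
T = -35 (T = Add(-10, Mul(5, -5)) = Add(-10, -25) = -35)
Function('r')(Y) = Add(2, Y)
Add(-376, Pow(Add(Function('r')(T), l), 2)) = Add(-376, Pow(Add(Add(2, -35), -11), 2)) = Add(-376, Pow(Add(-33, -11), 2)) = Add(-376, Pow(-44, 2)) = Add(-376, 1936) = 1560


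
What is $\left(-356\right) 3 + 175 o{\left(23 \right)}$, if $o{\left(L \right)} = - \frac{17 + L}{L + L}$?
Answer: $- \frac{28064}{23} \approx -1220.2$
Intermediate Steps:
$o{\left(L \right)} = - \frac{17 + L}{2 L}$
$\left(-356\right) 3 + 175 o{\left(23 \right)} = \left(-356\right) 3 + 175 \frac{-17 - 23}{2 \cdot 23} = -1068 + 175 \cdot \frac{1}{2} \cdot \frac{1}{23} \left(-17 - 23\right) = -1068 + 175 \cdot \frac{1}{2} \cdot \frac{1}{23} \left(-40\right) = -1068 + 175 \left(- \frac{20}{23}\right) = -1068 - \frac{3500}{23} = - \frac{28064}{23}$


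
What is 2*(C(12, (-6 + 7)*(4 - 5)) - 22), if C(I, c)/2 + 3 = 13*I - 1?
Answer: 564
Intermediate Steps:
C(I, c) = -8 + 26*I (C(I, c) = -6 + 2*(13*I - 1) = -6 + 2*(-1 + 13*I) = -6 + (-2 + 26*I) = -8 + 26*I)
2*(C(12, (-6 + 7)*(4 - 5)) - 22) = 2*((-8 + 26*12) - 22) = 2*((-8 + 312) - 22) = 2*(304 - 22) = 2*282 = 564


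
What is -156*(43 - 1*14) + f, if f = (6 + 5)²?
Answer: -4403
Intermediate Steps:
f = 121 (f = 11² = 121)
-156*(43 - 1*14) + f = -156*(43 - 1*14) + 121 = -156*(43 - 14) + 121 = -156*29 + 121 = -4524 + 121 = -4403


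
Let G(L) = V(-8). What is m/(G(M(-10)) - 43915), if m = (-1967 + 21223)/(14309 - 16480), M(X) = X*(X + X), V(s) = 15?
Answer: 4814/23826725 ≈ 0.00020204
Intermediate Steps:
M(X) = 2*X**2 (M(X) = X*(2*X) = 2*X**2)
G(L) = 15
m = -19256/2171 (m = 19256/(-2171) = 19256*(-1/2171) = -19256/2171 ≈ -8.8696)
m/(G(M(-10)) - 43915) = -19256/(2171*(15 - 43915)) = -19256/2171/(-43900) = -19256/2171*(-1/43900) = 4814/23826725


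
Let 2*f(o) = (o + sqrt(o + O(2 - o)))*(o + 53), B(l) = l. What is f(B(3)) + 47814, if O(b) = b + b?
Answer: 47926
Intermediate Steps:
O(b) = 2*b
f(o) = (53 + o)*(o + sqrt(4 - o))/2 (f(o) = ((o + sqrt(o + 2*(2 - o)))*(o + 53))/2 = ((o + sqrt(o + (4 - 2*o)))*(53 + o))/2 = ((o + sqrt(4 - o))*(53 + o))/2 = ((53 + o)*(o + sqrt(4 - o)))/2 = (53 + o)*(o + sqrt(4 - o))/2)
f(B(3)) + 47814 = ((1/2)*3**2 + (53/2)*3 + 53*sqrt(4 - 1*3)/2 + (1/2)*3*sqrt(4 - 1*3)) + 47814 = ((1/2)*9 + 159/2 + 53*sqrt(4 - 3)/2 + (1/2)*3*sqrt(4 - 3)) + 47814 = (9/2 + 159/2 + 53*sqrt(1)/2 + (1/2)*3*sqrt(1)) + 47814 = (9/2 + 159/2 + (53/2)*1 + (1/2)*3*1) + 47814 = (9/2 + 159/2 + 53/2 + 3/2) + 47814 = 112 + 47814 = 47926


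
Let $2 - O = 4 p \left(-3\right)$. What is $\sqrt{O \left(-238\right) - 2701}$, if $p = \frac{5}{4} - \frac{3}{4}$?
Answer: $i \sqrt{4605} \approx 67.86 i$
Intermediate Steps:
$p = \frac{1}{2}$ ($p = 5 \cdot \frac{1}{4} - \frac{3}{4} = \frac{5}{4} - \frac{3}{4} = \frac{1}{2} \approx 0.5$)
$O = 8$ ($O = 2 - 4 \cdot \frac{1}{2} \left(-3\right) = 2 - 2 \left(-3\right) = 2 - -6 = 2 + 6 = 8$)
$\sqrt{O \left(-238\right) - 2701} = \sqrt{8 \left(-238\right) - 2701} = \sqrt{-1904 - 2701} = \sqrt{-4605} = i \sqrt{4605}$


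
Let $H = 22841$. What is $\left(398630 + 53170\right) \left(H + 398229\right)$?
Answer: $190239426000$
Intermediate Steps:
$\left(398630 + 53170\right) \left(H + 398229\right) = \left(398630 + 53170\right) \left(22841 + 398229\right) = 451800 \cdot 421070 = 190239426000$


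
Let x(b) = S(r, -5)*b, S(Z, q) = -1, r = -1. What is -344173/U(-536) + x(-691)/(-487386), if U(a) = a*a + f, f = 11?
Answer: -18660403435/15558823278 ≈ -1.1993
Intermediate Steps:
U(a) = 11 + a² (U(a) = a*a + 11 = a² + 11 = 11 + a²)
x(b) = -b
-344173/U(-536) + x(-691)/(-487386) = -344173/(11 + (-536)²) - 1*(-691)/(-487386) = -344173/(11 + 287296) + 691*(-1/487386) = -344173/287307 - 691/487386 = -18660403435/15558823278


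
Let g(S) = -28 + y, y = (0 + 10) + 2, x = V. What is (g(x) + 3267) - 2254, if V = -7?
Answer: 997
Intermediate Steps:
x = -7
y = 12 (y = 10 + 2 = 12)
g(S) = -16 (g(S) = -28 + 12 = -16)
(g(x) + 3267) - 2254 = (-16 + 3267) - 2254 = 3251 - 2254 = 997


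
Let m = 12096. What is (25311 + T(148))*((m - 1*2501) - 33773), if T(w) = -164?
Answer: -608004166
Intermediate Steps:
(25311 + T(148))*((m - 1*2501) - 33773) = (25311 - 164)*((12096 - 1*2501) - 33773) = 25147*((12096 - 2501) - 33773) = 25147*(9595 - 33773) = 25147*(-24178) = -608004166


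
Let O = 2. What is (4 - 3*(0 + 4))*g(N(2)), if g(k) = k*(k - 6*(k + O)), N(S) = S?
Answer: 352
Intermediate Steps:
g(k) = k*(-12 - 5*k) (g(k) = k*(k - 6*(k + 2)) = k*(k - 6*(2 + k)) = k*(k + (-12 - 6*k)) = k*(-12 - 5*k))
(4 - 3*(0 + 4))*g(N(2)) = (4 - 3*(0 + 4))*(-1*2*(12 + 5*2)) = (4 - 3*4)*(-1*2*(12 + 10)) = (4 - 3*4)*(-1*2*22) = (4 - 12)*(-44) = -8*(-44) = 352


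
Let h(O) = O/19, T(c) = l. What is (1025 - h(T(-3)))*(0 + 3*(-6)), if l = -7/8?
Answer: -1402263/76 ≈ -18451.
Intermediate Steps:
l = -7/8 (l = -7*1/8 = -7/8 ≈ -0.87500)
T(c) = -7/8
h(O) = O/19 (h(O) = O*(1/19) = O/19)
(1025 - h(T(-3)))*(0 + 3*(-6)) = (1025 - (-7)/(19*8))*(0 + 3*(-6)) = (1025 - 1*(-7/152))*(0 - 18) = (1025 + 7/152)*(-18) = (155807/152)*(-18) = -1402263/76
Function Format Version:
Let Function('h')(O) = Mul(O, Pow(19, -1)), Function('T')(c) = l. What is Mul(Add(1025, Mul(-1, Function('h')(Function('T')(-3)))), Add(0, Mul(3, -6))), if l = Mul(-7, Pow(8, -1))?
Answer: Rational(-1402263, 76) ≈ -18451.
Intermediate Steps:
l = Rational(-7, 8) (l = Mul(-7, Rational(1, 8)) = Rational(-7, 8) ≈ -0.87500)
Function('T')(c) = Rational(-7, 8)
Function('h')(O) = Mul(Rational(1, 19), O) (Function('h')(O) = Mul(O, Rational(1, 19)) = Mul(Rational(1, 19), O))
Mul(Add(1025, Mul(-1, Function('h')(Function('T')(-3)))), Add(0, Mul(3, -6))) = Mul(Add(1025, Mul(-1, Mul(Rational(1, 19), Rational(-7, 8)))), Add(0, Mul(3, -6))) = Mul(Add(1025, Mul(-1, Rational(-7, 152))), Add(0, -18)) = Mul(Add(1025, Rational(7, 152)), -18) = Mul(Rational(155807, 152), -18) = Rational(-1402263, 76)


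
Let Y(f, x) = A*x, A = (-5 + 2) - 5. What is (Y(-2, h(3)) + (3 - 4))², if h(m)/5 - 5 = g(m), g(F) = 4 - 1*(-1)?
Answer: 160801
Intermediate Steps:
g(F) = 5 (g(F) = 4 + 1 = 5)
A = -8 (A = -3 - 5 = -8)
h(m) = 50 (h(m) = 25 + 5*5 = 25 + 25 = 50)
Y(f, x) = -8*x
(Y(-2, h(3)) + (3 - 4))² = (-8*50 + (3 - 4))² = (-400 - 1)² = (-401)² = 160801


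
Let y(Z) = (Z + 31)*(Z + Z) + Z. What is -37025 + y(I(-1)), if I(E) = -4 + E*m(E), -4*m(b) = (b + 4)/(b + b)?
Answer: -1192395/32 ≈ -37262.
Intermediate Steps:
m(b) = -(4 + b)/(8*b) (m(b) = -(b + 4)/(4*(b + b)) = -(4 + b)/(4*(2*b)) = -(4 + b)*1/(2*b)/4 = -(4 + b)/(8*b))
I(E) = -9/2 - E/8 (I(E) = -4 + E*((-4 - E)/(8*E)) = -4 + (-1/2 - E/8) = -9/2 - E/8)
y(Z) = Z + 2*Z*(31 + Z) (y(Z) = (31 + Z)*(2*Z) + Z = 2*Z*(31 + Z) + Z = Z + 2*Z*(31 + Z))
-37025 + y(I(-1)) = -37025 + (-9/2 - 1/8*(-1))*(63 + 2*(-9/2 - 1/8*(-1))) = -37025 + (-9/2 + 1/8)*(63 + 2*(-9/2 + 1/8)) = -37025 - 35*(63 + 2*(-35/8))/8 = -37025 - 35*(63 - 35/4)/8 = -37025 - 35/8*217/4 = -37025 - 7595/32 = -1192395/32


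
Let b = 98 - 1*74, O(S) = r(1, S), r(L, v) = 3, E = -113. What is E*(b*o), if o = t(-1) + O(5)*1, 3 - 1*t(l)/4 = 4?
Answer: 2712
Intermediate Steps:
t(l) = -4 (t(l) = 12 - 4*4 = 12 - 16 = -4)
O(S) = 3
o = -1 (o = -4 + 3*1 = -4 + 3 = -1)
b = 24 (b = 98 - 74 = 24)
E*(b*o) = -2712*(-1) = -113*(-24) = 2712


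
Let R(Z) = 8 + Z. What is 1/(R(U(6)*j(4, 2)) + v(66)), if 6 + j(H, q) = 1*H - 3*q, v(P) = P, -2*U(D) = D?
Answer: 1/98 ≈ 0.010204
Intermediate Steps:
U(D) = -D/2
j(H, q) = -6 + H - 3*q (j(H, q) = -6 + (1*H - 3*q) = -6 + (H - 3*q) = -6 + H - 3*q)
1/(R(U(6)*j(4, 2)) + v(66)) = 1/((8 + (-½*6)*(-6 + 4 - 3*2)) + 66) = 1/((8 - 3*(-6 + 4 - 6)) + 66) = 1/((8 - 3*(-8)) + 66) = 1/((8 + 24) + 66) = 1/(32 + 66) = 1/98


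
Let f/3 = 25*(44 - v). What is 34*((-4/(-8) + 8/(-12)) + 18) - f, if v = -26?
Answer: -13931/3 ≈ -4643.7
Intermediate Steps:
f = 5250 (f = 3*(25*(44 - 1*(-26))) = 3*(25*(44 + 26)) = 3*(25*70) = 3*1750 = 5250)
34*((-4/(-8) + 8/(-12)) + 18) - f = 34*((-4/(-8) + 8/(-12)) + 18) - 1*5250 = 34*((-4*(-⅛) + 8*(-1/12)) + 18) - 5250 = 34*((½ - ⅔) + 18) - 5250 = 34*(-⅙ + 18) - 5250 = 34*(107/6) - 5250 = 1819/3 - 5250 = -13931/3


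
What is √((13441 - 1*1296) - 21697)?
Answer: 4*I*√597 ≈ 97.734*I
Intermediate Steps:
√((13441 - 1*1296) - 21697) = √((13441 - 1296) - 21697) = √(12145 - 21697) = √(-9552) = 4*I*√597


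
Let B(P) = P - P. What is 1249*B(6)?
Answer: 0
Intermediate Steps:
B(P) = 0
1249*B(6) = 1249*0 = 0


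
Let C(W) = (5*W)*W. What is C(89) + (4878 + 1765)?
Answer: 46248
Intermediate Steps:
C(W) = 5*W²
C(89) + (4878 + 1765) = 5*89² + (4878 + 1765) = 5*7921 + 6643 = 39605 + 6643 = 46248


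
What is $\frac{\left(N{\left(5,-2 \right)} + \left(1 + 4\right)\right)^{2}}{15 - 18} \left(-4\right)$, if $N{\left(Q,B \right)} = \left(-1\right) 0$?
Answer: $\frac{100}{3} \approx 33.333$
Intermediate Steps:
$N{\left(Q,B \right)} = 0$
$\frac{\left(N{\left(5,-2 \right)} + \left(1 + 4\right)\right)^{2}}{15 - 18} \left(-4\right) = \frac{\left(0 + \left(1 + 4\right)\right)^{2}}{15 - 18} \left(-4\right) = \frac{\left(0 + 5\right)^{2}}{-3} \left(-4\right) = 5^{2} \left(- \frac{1}{3}\right) \left(-4\right) = 25 \left(- \frac{1}{3}\right) \left(-4\right) = \left(- \frac{25}{3}\right) \left(-4\right) = \frac{100}{3}$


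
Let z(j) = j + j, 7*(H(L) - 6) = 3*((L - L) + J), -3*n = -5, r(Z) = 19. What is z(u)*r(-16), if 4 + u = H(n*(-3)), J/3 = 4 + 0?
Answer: 1900/7 ≈ 271.43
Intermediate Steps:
n = 5/3 (n = -⅓*(-5) = 5/3 ≈ 1.6667)
J = 12 (J = 3*(4 + 0) = 3*4 = 12)
H(L) = 78/7 (H(L) = 6 + (3*((L - L) + 12))/7 = 6 + (3*(0 + 12))/7 = 6 + (3*12)/7 = 6 + (⅐)*36 = 6 + 36/7 = 78/7)
u = 50/7 (u = -4 + 78/7 = 50/7 ≈ 7.1429)
z(j) = 2*j
z(u)*r(-16) = (2*(50/7))*19 = (100/7)*19 = 1900/7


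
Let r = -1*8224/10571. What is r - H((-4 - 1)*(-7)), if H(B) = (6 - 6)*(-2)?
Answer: -8224/10571 ≈ -0.77798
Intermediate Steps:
H(B) = 0 (H(B) = 0*(-2) = 0)
r = -8224/10571 (r = -8224*1/10571 = -8224/10571 ≈ -0.77798)
r - H((-4 - 1)*(-7)) = -8224/10571 - 1*0 = -8224/10571 + 0 = -8224/10571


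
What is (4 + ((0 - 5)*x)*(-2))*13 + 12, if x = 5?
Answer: 714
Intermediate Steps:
(4 + ((0 - 5)*x)*(-2))*13 + 12 = (4 + ((0 - 5)*5)*(-2))*13 + 12 = (4 - 5*5*(-2))*13 + 12 = (4 - 25*(-2))*13 + 12 = (4 + 50)*13 + 12 = 54*13 + 12 = 702 + 12 = 714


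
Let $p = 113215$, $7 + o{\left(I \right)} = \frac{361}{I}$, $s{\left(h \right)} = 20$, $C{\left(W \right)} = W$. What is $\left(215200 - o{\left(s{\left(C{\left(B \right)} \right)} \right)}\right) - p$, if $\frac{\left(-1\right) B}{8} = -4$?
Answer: $\frac{2039479}{20} \approx 1.0197 \cdot 10^{5}$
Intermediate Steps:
$B = 32$ ($B = \left(-8\right) \left(-4\right) = 32$)
$o{\left(I \right)} = -7 + \frac{361}{I}$
$\left(215200 - o{\left(s{\left(C{\left(B \right)} \right)} \right)}\right) - p = \left(215200 - \left(-7 + \frac{361}{20}\right)\right) - 113215 = \left(215200 - \frac{221}{20}\right) - 113215 = \frac{4303779}{20} - 113215 = \frac{2039479}{20}$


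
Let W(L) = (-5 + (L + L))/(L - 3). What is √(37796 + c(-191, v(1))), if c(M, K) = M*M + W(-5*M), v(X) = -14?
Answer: √16829838942/476 ≈ 272.54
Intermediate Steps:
W(L) = (-5 + 2*L)/(-3 + L)
c(M, K) = M² + (-5 - 10*M)/(-3 - 5*M) (c(M, K) = M*M + (-5 + 2*(-5*M))/(-3 - 5*M) = M² + (-5 - 10*M)/(-3 - 5*M))
√(37796 + c(-191, v(1))) = √(37796 + (5 + 10*(-191) + (-191)²*(3 + 5*(-191)))/(3 + 5*(-191))) = √(37796 + (5 - 1910 + 36481*(3 - 955))/(3 - 955)) = √(37796 + (5 - 1910 + 36481*(-952))/(-952)) = √(37796 - (5 - 1910 - 34729912)/952) = √(37796 - 1/952*(-34731817)) = √(37796 + 34731817/952) = √(70713609/952) = √16829838942/476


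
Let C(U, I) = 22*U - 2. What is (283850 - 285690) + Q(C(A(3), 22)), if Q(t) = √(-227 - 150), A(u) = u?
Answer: -1840 + I*√377 ≈ -1840.0 + 19.416*I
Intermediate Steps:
C(U, I) = -2 + 22*U
Q(t) = I*√377 (Q(t) = √(-377) = I*√377)
(283850 - 285690) + Q(C(A(3), 22)) = (283850 - 285690) + I*√377 = -1840 + I*√377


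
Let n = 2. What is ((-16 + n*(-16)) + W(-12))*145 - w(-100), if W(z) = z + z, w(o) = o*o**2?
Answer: 989560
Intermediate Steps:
w(o) = o**3
W(z) = 2*z
((-16 + n*(-16)) + W(-12))*145 - w(-100) = ((-16 + 2*(-16)) + 2*(-12))*145 - 1*(-100)**3 = ((-16 - 32) - 24)*145 - 1*(-1000000) = (-48 - 24)*145 + 1000000 = -72*145 + 1000000 = -10440 + 1000000 = 989560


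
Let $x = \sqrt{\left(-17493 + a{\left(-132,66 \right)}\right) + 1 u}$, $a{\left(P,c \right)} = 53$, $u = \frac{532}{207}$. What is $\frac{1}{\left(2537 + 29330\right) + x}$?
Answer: $\frac{6596469}{210213287171} - \frac{6 i \sqrt{20754901}}{210213287171} \approx 3.138 \cdot 10^{-5} - 1.3003 \cdot 10^{-7} i$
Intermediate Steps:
$u = \frac{532}{207}$ ($u = 532 \cdot \frac{1}{207} = \frac{532}{207} \approx 2.57$)
$x = \frac{2 i \sqrt{20754901}}{69}$ ($x = \sqrt{\left(-17493 + 53\right) + 1 \cdot \frac{532}{207}} = \sqrt{-17440 + \frac{532}{207}} = \sqrt{- \frac{3609548}{207}} = \frac{2 i \sqrt{20754901}}{69} \approx 132.05 i$)
$\frac{1}{\left(2537 + 29330\right) + x} = \frac{1}{\left(2537 + 29330\right) + \frac{2 i \sqrt{20754901}}{69}} = \frac{1}{31867 + \frac{2 i \sqrt{20754901}}{69}}$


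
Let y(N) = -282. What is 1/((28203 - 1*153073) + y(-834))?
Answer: -1/125152 ≈ -7.9903e-6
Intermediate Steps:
1/((28203 - 1*153073) + y(-834)) = 1/((28203 - 1*153073) - 282) = 1/((28203 - 153073) - 282) = 1/(-124870 - 282) = 1/(-125152) = -1/125152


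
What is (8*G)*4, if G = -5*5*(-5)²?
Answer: -20000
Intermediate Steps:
G = -625 (G = -25*25 = -625)
(8*G)*4 = (8*(-625))*4 = -5000*4 = -20000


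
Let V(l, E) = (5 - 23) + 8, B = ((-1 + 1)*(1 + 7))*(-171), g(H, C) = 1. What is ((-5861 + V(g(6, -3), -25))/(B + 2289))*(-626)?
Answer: 1225082/763 ≈ 1605.6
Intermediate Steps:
B = 0 (B = (0*8)*(-171) = 0*(-171) = 0)
V(l, E) = -10 (V(l, E) = -18 + 8 = -10)
((-5861 + V(g(6, -3), -25))/(B + 2289))*(-626) = ((-5861 - 10)/(0 + 2289))*(-626) = -5871/2289*(-626) = -5871*1/2289*(-626) = -1957/763*(-626) = 1225082/763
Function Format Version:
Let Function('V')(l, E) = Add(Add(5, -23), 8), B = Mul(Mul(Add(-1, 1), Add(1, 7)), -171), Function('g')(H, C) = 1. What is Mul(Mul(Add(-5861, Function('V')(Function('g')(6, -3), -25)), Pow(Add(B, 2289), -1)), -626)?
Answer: Rational(1225082, 763) ≈ 1605.6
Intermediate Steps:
B = 0 (B = Mul(Mul(0, 8), -171) = Mul(0, -171) = 0)
Function('V')(l, E) = -10 (Function('V')(l, E) = Add(-18, 8) = -10)
Mul(Mul(Add(-5861, Function('V')(Function('g')(6, -3), -25)), Pow(Add(B, 2289), -1)), -626) = Mul(Mul(Add(-5861, -10), Pow(Add(0, 2289), -1)), -626) = Mul(Mul(-5871, Pow(2289, -1)), -626) = Mul(Mul(-5871, Rational(1, 2289)), -626) = Mul(Rational(-1957, 763), -626) = Rational(1225082, 763)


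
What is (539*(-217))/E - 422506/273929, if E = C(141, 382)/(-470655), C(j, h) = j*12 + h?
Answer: 15079577118658241/568128746 ≈ 2.6543e+7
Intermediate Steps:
C(j, h) = h + 12*j (C(j, h) = 12*j + h = h + 12*j)
E = -2074/470655 (E = (382 + 12*141)/(-470655) = (382 + 1692)*(-1/470655) = 2074*(-1/470655) = -2074/470655 ≈ -0.0044066)
(539*(-217))/E - 422506/273929 = (539*(-217))/(-2074/470655) - 422506/273929 = -116963*(-470655/2074) - 422506*1/273929 = 55049220765/2074 - 422506/273929 = 15079577118658241/568128746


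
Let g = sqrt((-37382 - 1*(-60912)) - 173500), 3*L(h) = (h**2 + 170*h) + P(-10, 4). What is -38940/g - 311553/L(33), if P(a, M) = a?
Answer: -934659/6689 + 1298*I*sqrt(149970)/4999 ≈ -139.73 + 100.55*I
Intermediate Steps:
L(h) = -10/3 + h**2/3 + 170*h/3 (L(h) = ((h**2 + 170*h) - 10)/3 = (-10 + h**2 + 170*h)/3 = -10/3 + h**2/3 + 170*h/3)
g = I*sqrt(149970) (g = sqrt((-37382 + 60912) - 173500) = sqrt(23530 - 173500) = sqrt(-149970) = I*sqrt(149970) ≈ 387.26*I)
-38940/g - 311553/L(33) = -38940*(-I*sqrt(149970)/149970) - 311553/(-10/3 + (1/3)*33**2 + (170/3)*33) = -(-1298)*I*sqrt(149970)/4999 - 311553/(-10/3 + (1/3)*1089 + 1870) = 1298*I*sqrt(149970)/4999 - 311553/(-10/3 + 363 + 1870) = 1298*I*sqrt(149970)/4999 - 311553/6689/3 = 1298*I*sqrt(149970)/4999 - 311553*3/6689 = 1298*I*sqrt(149970)/4999 - 934659/6689 = -934659/6689 + 1298*I*sqrt(149970)/4999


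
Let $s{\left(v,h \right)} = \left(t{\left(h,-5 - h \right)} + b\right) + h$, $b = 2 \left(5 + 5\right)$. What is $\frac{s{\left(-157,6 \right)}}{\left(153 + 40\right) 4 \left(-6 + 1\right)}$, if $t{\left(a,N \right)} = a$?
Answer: $- \frac{8}{965} \approx -0.0082902$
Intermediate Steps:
$b = 20$ ($b = 2 \cdot 10 = 20$)
$s{\left(v,h \right)} = 20 + 2 h$ ($s{\left(v,h \right)} = \left(h + 20\right) + h = \left(20 + h\right) + h = 20 + 2 h$)
$\frac{s{\left(-157,6 \right)}}{\left(153 + 40\right) 4 \left(-6 + 1\right)} = \frac{20 + 2 \cdot 6}{\left(153 + 40\right) 4 \left(-6 + 1\right)} = \frac{20 + 12}{193 \cdot 4 \left(-5\right)} = \frac{32}{193 \left(-20\right)} = \frac{32}{-3860} = 32 \left(- \frac{1}{3860}\right) = - \frac{8}{965}$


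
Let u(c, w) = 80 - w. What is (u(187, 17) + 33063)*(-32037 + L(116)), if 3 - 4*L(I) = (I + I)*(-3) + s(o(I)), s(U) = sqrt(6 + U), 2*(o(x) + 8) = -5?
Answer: -2110937787/2 - 49689*I*sqrt(2)/4 ≈ -1.0555e+9 - 17568.0*I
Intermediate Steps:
o(x) = -21/2 (o(x) = -8 + (1/2)*(-5) = -8 - 5/2 = -21/2)
L(I) = 3/4 + 3*I/2 - 3*I*sqrt(2)/8 (L(I) = 3/4 - ((I + I)*(-3) + sqrt(6 - 21/2))/4 = 3/4 - ((2*I)*(-3) + sqrt(-9/2))/4 = 3/4 - (-6*I + 3*I*sqrt(2)/2)/4 = 3/4 + (3*I/2 - 3*I*sqrt(2)/8) = 3/4 + 3*I/2 - 3*I*sqrt(2)/8)
(u(187, 17) + 33063)*(-32037 + L(116)) = ((80 - 1*17) + 33063)*(-32037 + (3/4 + (3/2)*116 - 3*I*sqrt(2)/8)) = ((80 - 17) + 33063)*(-32037 + (3/4 + 174 - 3*I*sqrt(2)/8)) = (63 + 33063)*(-32037 + (699/4 - 3*I*sqrt(2)/8)) = 33126*(-127449/4 - 3*I*sqrt(2)/8) = -2110937787/2 - 49689*I*sqrt(2)/4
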